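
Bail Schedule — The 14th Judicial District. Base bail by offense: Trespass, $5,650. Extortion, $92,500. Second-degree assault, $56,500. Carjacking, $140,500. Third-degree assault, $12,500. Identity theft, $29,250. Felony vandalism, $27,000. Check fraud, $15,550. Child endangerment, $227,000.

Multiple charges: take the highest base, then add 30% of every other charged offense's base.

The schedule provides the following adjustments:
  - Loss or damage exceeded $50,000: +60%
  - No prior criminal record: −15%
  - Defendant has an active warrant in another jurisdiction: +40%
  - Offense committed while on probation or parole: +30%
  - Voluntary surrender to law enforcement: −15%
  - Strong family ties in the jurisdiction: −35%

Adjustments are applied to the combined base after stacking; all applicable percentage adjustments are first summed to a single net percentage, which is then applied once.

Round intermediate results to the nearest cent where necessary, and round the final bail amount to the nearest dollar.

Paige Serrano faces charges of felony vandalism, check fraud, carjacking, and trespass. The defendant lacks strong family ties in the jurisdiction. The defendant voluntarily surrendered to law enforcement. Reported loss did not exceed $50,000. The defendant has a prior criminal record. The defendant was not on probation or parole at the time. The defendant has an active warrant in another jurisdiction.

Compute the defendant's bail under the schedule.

$193,700

Base amounts from the schedule: felony vandalism $27,000; check fraud $15,550; carjacking $140,500; trespass $5,650.
Stacking rule: highest base plus 30% of each additional charge. Highest is carjacking at $140,500. Additional: $27,000 × 30% = $8,100; $15,550 × 30% = $4,665; $5,650 × 30% = $1,695. Combined base = $140,500 + $14,460 = $154,960.
Net percentage adjustment: +40% −15% = +25%. $154,960 × 1.25 = $193,700.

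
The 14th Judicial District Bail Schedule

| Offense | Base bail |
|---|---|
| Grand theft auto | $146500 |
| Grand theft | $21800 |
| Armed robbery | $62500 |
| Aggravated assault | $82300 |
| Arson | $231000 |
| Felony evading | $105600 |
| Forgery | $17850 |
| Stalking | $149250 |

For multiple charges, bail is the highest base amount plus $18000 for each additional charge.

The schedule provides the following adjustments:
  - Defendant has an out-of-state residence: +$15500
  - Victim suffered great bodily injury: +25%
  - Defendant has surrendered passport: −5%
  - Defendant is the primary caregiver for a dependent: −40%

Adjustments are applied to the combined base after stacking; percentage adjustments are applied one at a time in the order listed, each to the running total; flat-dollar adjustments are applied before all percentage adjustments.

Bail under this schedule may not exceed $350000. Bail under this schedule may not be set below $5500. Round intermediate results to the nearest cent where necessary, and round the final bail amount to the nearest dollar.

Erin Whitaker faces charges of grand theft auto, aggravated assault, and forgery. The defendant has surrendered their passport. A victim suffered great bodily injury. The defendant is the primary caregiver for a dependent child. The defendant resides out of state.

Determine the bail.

$141075

Base amounts from the schedule: grand theft auto $146500; aggravated assault $82300; forgery $17850.
Stacking rule: highest base plus $18000 per additional charge. Highest is grand theft auto at $146500; 2 additional charges → +$36000. Combined base = $182500.
Defendant has an out-of-state residence (+$15500 flat): $182500 + $15500 = $198000.
Victim suffered great bodily injury (+25%): $198000 × 1.25 = $247500.
Defendant has surrendered passport (−5%): $247500 × 0.95 = $235125.
Defendant is the primary caregiver for a dependent (−40%): $235125 × 0.6 = $141075.
$141075 is within the $350000 maximum.
$141075 is at or above the $5500 minimum.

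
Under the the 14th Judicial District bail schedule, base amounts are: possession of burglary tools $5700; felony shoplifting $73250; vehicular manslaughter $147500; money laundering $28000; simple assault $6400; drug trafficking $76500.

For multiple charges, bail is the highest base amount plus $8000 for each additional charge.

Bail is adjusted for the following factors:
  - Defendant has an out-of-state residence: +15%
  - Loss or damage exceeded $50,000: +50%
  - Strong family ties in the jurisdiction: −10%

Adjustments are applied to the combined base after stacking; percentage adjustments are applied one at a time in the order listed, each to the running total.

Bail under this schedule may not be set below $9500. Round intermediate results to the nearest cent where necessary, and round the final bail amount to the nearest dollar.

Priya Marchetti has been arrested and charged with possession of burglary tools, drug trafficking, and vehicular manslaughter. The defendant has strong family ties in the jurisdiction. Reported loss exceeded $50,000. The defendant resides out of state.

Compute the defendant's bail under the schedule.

Base amounts from the schedule: possession of burglary tools $5700; drug trafficking $76500; vehicular manslaughter $147500.
Stacking rule: highest base plus $8000 per additional charge. Highest is vehicular manslaughter at $147500; 2 additional charges → +$16000. Combined base = $163500.
Defendant has an out-of-state residence (+15%): $163500 × 1.15 = $188025.
Loss or damage exceeded $50,000 (+50%): $188025 × 1.5 = $282037.50.
Strong family ties in the jurisdiction (−10%): $282037.50 × 0.9 = $253833.75.
$253833.75 is at or above the $9500 minimum.
Rounded to the nearest dollar: $253834.

$253834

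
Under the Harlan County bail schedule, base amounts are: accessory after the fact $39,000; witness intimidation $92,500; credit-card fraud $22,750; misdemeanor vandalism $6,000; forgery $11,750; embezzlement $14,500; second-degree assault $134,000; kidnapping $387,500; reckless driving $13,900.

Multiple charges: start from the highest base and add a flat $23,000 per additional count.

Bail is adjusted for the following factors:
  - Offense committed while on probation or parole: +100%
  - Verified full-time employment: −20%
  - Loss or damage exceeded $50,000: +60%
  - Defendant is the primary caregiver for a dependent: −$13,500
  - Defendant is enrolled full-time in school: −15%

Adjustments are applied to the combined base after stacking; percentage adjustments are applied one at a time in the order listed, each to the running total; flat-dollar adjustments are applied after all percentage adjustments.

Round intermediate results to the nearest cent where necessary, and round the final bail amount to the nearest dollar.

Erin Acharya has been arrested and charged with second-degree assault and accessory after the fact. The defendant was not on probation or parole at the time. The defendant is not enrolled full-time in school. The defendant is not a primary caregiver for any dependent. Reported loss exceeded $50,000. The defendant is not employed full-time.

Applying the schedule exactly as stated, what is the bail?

$251,200

Base amounts from the schedule: second-degree assault $134,000; accessory after the fact $39,000.
Stacking rule: highest base plus $23,000 per additional charge. Highest is second-degree assault at $134,000; 1 additional charge → +$23,000. Combined base = $157,000.
Loss or damage exceeded $50,000 (+60%): $157,000 × 1.6 = $251,200.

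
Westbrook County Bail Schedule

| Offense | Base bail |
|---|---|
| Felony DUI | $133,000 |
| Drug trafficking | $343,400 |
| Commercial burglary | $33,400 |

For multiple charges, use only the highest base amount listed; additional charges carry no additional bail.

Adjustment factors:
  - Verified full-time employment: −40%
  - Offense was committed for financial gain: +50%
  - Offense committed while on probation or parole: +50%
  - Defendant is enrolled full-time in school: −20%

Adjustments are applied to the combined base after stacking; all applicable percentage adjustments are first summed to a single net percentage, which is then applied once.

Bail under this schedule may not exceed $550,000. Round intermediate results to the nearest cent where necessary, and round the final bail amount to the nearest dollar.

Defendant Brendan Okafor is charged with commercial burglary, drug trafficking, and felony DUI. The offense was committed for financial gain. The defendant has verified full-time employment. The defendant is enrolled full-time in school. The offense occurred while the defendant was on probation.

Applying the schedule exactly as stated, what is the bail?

$480,760

Base amounts from the schedule: commercial burglary $33,400; drug trafficking $343,400; felony DUI $133,000.
Stacking rule: use the highest base only. Highest is drug trafficking at $343,400. Combined base = $343,400.
Net percentage adjustment: −40% +50% +50% −20% = +40%. $343,400 × 1.4 = $480,760.
$480,760 is within the $550,000 maximum.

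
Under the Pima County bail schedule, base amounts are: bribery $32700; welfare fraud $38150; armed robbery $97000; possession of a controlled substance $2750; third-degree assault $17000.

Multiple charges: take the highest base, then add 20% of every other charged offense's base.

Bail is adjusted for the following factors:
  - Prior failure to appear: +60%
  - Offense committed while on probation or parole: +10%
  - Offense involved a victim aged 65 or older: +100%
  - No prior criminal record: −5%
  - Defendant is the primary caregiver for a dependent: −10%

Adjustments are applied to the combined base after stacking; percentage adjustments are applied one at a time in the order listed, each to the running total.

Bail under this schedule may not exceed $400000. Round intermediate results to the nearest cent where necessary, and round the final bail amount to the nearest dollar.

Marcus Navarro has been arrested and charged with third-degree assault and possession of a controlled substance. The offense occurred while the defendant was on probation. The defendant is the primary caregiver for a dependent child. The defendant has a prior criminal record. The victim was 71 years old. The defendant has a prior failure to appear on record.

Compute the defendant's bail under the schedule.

Base amounts from the schedule: third-degree assault $17000; possession of a controlled substance $2750.
Stacking rule: highest base plus 20% of each additional charge. Highest is third-degree assault at $17000. Additional: $2750 × 20% = $550. Combined base = $17000 + $550 = $17550.
Prior failure to appear (+60%): $17550 × 1.6 = $28080.
Offense committed while on probation or parole (+10%): $28080 × 1.1 = $30888.
Offense involved a victim aged 65 or older (+100%): $30888 × 2 = $61776.
Defendant is the primary caregiver for a dependent (−10%): $61776 × 0.9 = $55598.40.
$55598.40 is within the $400000 maximum.
Rounded to the nearest dollar: $55598.

$55598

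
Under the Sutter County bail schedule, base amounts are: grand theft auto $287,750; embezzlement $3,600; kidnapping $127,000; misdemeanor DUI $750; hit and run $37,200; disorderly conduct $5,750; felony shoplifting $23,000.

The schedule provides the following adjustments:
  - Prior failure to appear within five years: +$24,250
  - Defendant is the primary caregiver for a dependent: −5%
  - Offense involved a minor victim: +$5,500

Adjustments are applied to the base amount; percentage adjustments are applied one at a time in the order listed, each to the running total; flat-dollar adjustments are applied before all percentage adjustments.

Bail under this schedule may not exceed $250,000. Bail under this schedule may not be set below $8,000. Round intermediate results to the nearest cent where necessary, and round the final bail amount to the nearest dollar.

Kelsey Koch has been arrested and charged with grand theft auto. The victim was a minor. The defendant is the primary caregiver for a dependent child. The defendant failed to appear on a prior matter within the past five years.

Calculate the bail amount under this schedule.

$250,000

Base amounts from the schedule: grand theft auto $287,750.
Single charge. Combined base = $287,750.
Prior failure to appear within five years (+$24,250 flat): $287,750 + $24,250 = $312,000.
Offense involved a minor victim (+$5,500 flat): $312,000 + $5,500 = $317,500.
Defendant is the primary caregiver for a dependent (−5%): $317,500 × 0.95 = $301,625.
Result $301,625 exceeds the maximum of $250,000; bail is capped at $250,000.
$250,000 is at or above the $8,000 minimum.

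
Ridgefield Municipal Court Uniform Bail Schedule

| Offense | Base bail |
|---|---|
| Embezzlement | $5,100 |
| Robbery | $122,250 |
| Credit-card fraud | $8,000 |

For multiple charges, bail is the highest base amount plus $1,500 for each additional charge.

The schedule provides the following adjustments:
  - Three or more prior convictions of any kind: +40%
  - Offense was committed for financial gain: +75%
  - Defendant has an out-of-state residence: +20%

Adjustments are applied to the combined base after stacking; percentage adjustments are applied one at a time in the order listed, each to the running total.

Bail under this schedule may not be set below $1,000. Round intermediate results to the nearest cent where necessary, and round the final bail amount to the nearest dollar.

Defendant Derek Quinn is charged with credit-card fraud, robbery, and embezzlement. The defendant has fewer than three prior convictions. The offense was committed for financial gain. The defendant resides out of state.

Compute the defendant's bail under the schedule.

Base amounts from the schedule: credit-card fraud $8,000; robbery $122,250; embezzlement $5,100.
Stacking rule: highest base plus $1,500 per additional charge. Highest is robbery at $122,250; 2 additional charges → +$3,000. Combined base = $125,250.
Offense was committed for financial gain (+75%): $125,250 × 1.75 = $219,187.50.
Defendant has an out-of-state residence (+20%): $219,187.50 × 1.2 = $263,025.
$263,025 is at or above the $1,000 minimum.

$263,025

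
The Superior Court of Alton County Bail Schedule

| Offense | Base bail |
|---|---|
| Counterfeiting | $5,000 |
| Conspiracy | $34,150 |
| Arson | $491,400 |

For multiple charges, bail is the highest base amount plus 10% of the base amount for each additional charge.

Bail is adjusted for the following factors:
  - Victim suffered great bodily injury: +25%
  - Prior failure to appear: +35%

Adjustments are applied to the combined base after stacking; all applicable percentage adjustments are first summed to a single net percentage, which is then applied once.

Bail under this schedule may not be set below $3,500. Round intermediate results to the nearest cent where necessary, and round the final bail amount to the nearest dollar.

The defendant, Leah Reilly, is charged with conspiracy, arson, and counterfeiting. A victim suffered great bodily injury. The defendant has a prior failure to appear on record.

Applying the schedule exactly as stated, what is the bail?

$792,504

Base amounts from the schedule: conspiracy $34,150; arson $491,400; counterfeiting $5,000.
Stacking rule: highest base plus 10% of each additional charge. Highest is arson at $491,400. Additional: $34,150 × 10% = $3,415; $5,000 × 10% = $500. Combined base = $491,400 + $3,915 = $495,315.
Net percentage adjustment: +25% +35% = +60%. $495,315 × 1.6 = $792,504.
$792,504 is at or above the $3,500 minimum.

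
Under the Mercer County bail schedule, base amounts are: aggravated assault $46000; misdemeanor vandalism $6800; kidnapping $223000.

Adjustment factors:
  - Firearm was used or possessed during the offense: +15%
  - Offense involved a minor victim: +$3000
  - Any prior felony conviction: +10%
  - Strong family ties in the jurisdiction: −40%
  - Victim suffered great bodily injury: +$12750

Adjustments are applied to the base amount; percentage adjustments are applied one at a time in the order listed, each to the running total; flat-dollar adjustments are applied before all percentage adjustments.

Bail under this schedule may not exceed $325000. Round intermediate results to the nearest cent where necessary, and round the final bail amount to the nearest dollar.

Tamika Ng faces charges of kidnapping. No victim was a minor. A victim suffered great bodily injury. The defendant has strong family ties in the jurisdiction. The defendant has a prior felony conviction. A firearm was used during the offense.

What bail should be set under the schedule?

$178934

Base amounts from the schedule: kidnapping $223000.
Single charge. Combined base = $223000.
Victim suffered great bodily injury (+$12750 flat): $223000 + $12750 = $235750.
Firearm was used or possessed during the offense (+15%): $235750 × 1.15 = $271112.50.
Any prior felony conviction (+10%): $271112.50 × 1.1 = $298223.75.
Strong family ties in the jurisdiction (−40%): $298223.75 × 0.6 = $178934.25.
$178934.25 is within the $325000 maximum.
Rounded to the nearest dollar: $178934.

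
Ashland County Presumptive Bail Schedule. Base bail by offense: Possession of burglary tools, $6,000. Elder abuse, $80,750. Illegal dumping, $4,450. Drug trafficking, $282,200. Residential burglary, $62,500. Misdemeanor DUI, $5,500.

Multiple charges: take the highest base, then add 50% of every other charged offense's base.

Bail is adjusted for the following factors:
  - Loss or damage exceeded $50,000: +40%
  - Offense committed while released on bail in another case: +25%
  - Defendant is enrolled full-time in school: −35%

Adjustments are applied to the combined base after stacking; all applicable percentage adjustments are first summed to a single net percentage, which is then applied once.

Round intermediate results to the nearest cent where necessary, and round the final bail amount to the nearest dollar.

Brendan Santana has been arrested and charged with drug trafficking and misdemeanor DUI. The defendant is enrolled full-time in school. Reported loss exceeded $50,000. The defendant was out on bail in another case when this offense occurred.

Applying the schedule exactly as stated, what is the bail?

$370,435

Base amounts from the schedule: drug trafficking $282,200; misdemeanor DUI $5,500.
Stacking rule: highest base plus 50% of each additional charge. Highest is drug trafficking at $282,200. Additional: $5,500 × 50% = $2,750. Combined base = $282,200 + $2,750 = $284,950.
Net percentage adjustment: +40% +25% −35% = +30%. $284,950 × 1.3 = $370,435.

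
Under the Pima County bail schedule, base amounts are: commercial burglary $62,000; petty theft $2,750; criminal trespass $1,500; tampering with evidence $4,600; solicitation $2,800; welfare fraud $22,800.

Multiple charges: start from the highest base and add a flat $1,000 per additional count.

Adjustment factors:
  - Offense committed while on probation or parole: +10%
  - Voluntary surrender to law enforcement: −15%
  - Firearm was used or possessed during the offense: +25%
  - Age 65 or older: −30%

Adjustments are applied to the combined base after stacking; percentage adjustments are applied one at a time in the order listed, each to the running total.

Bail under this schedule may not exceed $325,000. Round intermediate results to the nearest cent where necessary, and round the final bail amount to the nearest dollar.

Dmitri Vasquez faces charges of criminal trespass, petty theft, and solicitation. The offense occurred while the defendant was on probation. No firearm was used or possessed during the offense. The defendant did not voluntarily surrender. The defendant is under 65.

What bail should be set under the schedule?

Base amounts from the schedule: criminal trespass $1,500; petty theft $2,750; solicitation $2,800.
Stacking rule: highest base plus $1,000 per additional charge. Highest is solicitation at $2,800; 2 additional charges → +$2,000. Combined base = $4,800.
Offense committed while on probation or parole (+10%): $4,800 × 1.1 = $5,280.
$5,280 is within the $325,000 maximum.

$5,280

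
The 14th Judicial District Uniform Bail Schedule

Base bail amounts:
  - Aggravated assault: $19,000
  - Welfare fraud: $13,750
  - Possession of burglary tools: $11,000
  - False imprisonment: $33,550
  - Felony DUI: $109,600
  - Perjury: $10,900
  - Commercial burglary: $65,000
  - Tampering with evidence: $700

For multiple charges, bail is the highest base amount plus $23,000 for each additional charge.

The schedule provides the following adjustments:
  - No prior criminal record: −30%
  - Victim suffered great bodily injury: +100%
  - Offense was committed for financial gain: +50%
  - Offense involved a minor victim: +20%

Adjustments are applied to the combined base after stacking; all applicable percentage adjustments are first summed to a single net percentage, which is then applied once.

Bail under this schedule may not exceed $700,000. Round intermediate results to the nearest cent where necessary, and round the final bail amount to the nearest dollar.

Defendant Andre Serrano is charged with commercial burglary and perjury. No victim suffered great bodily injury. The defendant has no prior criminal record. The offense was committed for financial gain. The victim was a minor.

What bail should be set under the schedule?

$123,200

Base amounts from the schedule: commercial burglary $65,000; perjury $10,900.
Stacking rule: highest base plus $23,000 per additional charge. Highest is commercial burglary at $65,000; 1 additional charge → +$23,000. Combined base = $88,000.
Net percentage adjustment: −30% +50% +20% = +40%. $88,000 × 1.4 = $123,200.
$123,200 is within the $700,000 maximum.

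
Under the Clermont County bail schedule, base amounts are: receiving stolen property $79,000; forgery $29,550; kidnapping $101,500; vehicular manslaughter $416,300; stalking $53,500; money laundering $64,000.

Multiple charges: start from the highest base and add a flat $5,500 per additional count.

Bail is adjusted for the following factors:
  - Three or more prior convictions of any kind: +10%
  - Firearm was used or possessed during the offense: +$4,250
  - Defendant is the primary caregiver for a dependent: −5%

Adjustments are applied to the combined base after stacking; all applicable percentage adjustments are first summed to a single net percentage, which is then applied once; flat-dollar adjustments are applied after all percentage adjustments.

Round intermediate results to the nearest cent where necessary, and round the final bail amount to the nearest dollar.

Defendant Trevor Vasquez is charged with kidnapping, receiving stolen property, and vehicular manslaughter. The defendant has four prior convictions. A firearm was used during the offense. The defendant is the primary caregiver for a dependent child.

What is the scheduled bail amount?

$452,915

Base amounts from the schedule: kidnapping $101,500; receiving stolen property $79,000; vehicular manslaughter $416,300.
Stacking rule: highest base plus $5,500 per additional charge. Highest is vehicular manslaughter at $416,300; 2 additional charges → +$11,000. Combined base = $427,300.
Net percentage adjustment: +10% −5% = +5%. $427,300 × 1.05 = $448,665.
Firearm was used or possessed during the offense (+$4,250 flat): $448,665 + $4,250 = $452,915.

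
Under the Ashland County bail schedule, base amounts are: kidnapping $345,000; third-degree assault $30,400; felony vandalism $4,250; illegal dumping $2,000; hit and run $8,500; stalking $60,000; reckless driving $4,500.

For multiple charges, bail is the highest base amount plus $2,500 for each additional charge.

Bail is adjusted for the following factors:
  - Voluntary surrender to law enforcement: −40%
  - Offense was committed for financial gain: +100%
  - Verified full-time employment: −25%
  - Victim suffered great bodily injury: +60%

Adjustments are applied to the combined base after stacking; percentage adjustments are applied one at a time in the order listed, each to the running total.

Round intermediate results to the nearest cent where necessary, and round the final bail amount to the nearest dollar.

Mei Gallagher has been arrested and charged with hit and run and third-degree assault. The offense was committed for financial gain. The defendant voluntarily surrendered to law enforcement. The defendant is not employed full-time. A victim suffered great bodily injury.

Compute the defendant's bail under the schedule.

$63,168

Base amounts from the schedule: hit and run $8,500; third-degree assault $30,400.
Stacking rule: highest base plus $2,500 per additional charge. Highest is third-degree assault at $30,400; 1 additional charge → +$2,500. Combined base = $32,900.
Voluntary surrender to law enforcement (−40%): $32,900 × 0.6 = $19,740.
Offense was committed for financial gain (+100%): $19,740 × 2 = $39,480.
Victim suffered great bodily injury (+60%): $39,480 × 1.6 = $63,168.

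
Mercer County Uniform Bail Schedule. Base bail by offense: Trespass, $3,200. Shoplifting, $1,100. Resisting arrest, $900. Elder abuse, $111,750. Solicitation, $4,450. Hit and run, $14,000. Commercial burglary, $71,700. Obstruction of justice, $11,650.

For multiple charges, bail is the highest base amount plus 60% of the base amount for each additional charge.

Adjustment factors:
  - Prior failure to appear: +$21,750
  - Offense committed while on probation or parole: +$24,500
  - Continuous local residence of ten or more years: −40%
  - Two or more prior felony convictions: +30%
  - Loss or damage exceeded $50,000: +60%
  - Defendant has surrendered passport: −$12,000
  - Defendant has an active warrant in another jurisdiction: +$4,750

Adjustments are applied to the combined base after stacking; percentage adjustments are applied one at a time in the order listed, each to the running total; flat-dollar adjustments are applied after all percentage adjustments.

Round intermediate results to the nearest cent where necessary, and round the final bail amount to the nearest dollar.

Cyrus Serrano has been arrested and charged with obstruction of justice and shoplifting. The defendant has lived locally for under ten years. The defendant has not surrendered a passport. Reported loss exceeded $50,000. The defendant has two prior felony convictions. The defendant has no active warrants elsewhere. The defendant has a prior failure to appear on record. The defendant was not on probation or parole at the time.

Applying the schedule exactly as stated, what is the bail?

Base amounts from the schedule: obstruction of justice $11,650; shoplifting $1,100.
Stacking rule: highest base plus 60% of each additional charge. Highest is obstruction of justice at $11,650. Additional: $1,100 × 60% = $660. Combined base = $11,650 + $660 = $12,310.
Two or more prior felony convictions (+30%): $12,310 × 1.3 = $16,003.
Loss or damage exceeded $50,000 (+60%): $16,003 × 1.6 = $25,604.80.
Prior failure to appear (+$21,750 flat): $25,604.80 + $21,750 = $47,354.80.
Rounded to the nearest dollar: $47,355.

$47,355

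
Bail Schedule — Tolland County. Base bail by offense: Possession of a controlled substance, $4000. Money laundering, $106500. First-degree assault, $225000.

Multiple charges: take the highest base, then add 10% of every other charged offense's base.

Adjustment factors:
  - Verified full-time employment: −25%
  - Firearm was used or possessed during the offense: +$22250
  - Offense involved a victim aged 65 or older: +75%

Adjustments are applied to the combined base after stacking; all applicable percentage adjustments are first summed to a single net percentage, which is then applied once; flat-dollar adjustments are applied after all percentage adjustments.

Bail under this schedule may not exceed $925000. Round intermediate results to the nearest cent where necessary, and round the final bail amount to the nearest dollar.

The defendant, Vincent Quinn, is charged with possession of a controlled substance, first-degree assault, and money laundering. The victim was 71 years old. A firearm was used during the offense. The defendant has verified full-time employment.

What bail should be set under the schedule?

Base amounts from the schedule: possession of a controlled substance $4000; first-degree assault $225000; money laundering $106500.
Stacking rule: highest base plus 10% of each additional charge. Highest is first-degree assault at $225000. Additional: $4000 × 10% = $400; $106500 × 10% = $10650. Combined base = $225000 + $11050 = $236050.
Net percentage adjustment: −25% +75% = +50%. $236050 × 1.5 = $354075.
Firearm was used or possessed during the offense (+$22250 flat): $354075 + $22250 = $376325.
$376325 is within the $925000 maximum.

$376325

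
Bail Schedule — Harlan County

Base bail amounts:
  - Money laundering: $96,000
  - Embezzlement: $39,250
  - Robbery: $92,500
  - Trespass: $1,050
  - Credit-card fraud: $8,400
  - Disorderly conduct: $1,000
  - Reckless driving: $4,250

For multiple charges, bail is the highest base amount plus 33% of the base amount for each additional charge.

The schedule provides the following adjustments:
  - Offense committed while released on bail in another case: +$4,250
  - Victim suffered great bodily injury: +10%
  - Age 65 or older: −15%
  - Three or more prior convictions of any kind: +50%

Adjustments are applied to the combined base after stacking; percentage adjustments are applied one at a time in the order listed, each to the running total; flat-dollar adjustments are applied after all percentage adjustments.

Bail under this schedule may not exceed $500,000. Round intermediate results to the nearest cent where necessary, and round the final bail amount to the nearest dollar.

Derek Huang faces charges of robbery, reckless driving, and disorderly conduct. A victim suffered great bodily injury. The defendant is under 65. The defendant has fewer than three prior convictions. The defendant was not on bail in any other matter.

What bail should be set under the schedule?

$103,656

Base amounts from the schedule: robbery $92,500; reckless driving $4,250; disorderly conduct $1,000.
Stacking rule: highest base plus 33% of each additional charge. Highest is robbery at $92,500. Additional: $4,250 × 33% = $1,402.50; $1,000 × 33% = $330. Combined base = $92,500 + $1,732.50 = $94,232.50.
Victim suffered great bodily injury (+10%): $94,232.50 × 1.1 = $103,655.75.
$103,655.75 is within the $500,000 maximum.
Rounded to the nearest dollar: $103,656.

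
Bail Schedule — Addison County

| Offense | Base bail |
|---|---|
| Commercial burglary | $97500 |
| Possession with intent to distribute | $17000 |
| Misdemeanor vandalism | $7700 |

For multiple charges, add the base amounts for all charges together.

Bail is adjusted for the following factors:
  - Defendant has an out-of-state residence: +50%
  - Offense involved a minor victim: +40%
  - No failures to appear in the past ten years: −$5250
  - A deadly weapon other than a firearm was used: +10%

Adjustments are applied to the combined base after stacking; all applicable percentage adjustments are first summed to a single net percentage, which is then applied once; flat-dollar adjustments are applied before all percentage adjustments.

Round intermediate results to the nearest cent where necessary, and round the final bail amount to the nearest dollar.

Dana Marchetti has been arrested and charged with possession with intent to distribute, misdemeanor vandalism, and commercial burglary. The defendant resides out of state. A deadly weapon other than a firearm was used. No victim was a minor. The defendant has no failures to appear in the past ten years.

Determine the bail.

Base amounts from the schedule: possession with intent to distribute $17000; misdemeanor vandalism $7700; commercial burglary $97500.
Stacking rule: sum of all bases. $17000 + $7700 + $97500 = $122200.
No failures to appear in the past ten years (−$5250 flat): $122200 − $5250 = $116950.
Net percentage adjustment: +50% +10% = +60%. $116950 × 1.6 = $187120.

$187120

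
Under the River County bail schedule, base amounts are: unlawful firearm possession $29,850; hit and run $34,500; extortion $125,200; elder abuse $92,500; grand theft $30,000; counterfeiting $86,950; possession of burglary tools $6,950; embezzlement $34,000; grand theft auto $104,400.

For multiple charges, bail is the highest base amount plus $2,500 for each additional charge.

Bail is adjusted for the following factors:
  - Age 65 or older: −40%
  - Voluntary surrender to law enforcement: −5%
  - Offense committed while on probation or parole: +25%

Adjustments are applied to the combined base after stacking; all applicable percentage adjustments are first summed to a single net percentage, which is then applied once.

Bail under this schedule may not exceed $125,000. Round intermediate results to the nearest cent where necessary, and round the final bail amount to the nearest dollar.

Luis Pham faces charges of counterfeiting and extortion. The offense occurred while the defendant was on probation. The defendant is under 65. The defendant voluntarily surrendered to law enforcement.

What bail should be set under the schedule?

Base amounts from the schedule: counterfeiting $86,950; extortion $125,200.
Stacking rule: highest base plus $2,500 per additional charge. Highest is extortion at $125,200; 1 additional charge → +$2,500. Combined base = $127,700.
Net percentage adjustment: −5% +25% = +20%. $127,700 × 1.2 = $153,240.
Result $153,240 exceeds the maximum of $125,000; bail is capped at $125,000.

$125,000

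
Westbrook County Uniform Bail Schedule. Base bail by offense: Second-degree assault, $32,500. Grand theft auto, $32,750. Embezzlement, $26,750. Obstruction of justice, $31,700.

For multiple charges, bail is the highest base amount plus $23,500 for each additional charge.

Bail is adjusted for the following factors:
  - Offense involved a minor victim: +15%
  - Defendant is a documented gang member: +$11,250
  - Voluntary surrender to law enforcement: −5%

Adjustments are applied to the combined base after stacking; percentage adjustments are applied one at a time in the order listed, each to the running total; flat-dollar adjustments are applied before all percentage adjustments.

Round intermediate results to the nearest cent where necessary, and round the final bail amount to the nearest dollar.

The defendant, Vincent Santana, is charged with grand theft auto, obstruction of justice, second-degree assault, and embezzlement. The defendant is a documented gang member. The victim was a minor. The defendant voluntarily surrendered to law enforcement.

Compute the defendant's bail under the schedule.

$125,091

Base amounts from the schedule: grand theft auto $32,750; obstruction of justice $31,700; second-degree assault $32,500; embezzlement $26,750.
Stacking rule: highest base plus $23,500 per additional charge. Highest is grand theft auto at $32,750; 3 additional charges → +$70,500. Combined base = $103,250.
Defendant is a documented gang member (+$11,250 flat): $103,250 + $11,250 = $114,500.
Offense involved a minor victim (+15%): $114,500 × 1.15 = $131,675.
Voluntary surrender to law enforcement (−5%): $131,675 × 0.95 = $125,091.25.
Rounded to the nearest dollar: $125,091.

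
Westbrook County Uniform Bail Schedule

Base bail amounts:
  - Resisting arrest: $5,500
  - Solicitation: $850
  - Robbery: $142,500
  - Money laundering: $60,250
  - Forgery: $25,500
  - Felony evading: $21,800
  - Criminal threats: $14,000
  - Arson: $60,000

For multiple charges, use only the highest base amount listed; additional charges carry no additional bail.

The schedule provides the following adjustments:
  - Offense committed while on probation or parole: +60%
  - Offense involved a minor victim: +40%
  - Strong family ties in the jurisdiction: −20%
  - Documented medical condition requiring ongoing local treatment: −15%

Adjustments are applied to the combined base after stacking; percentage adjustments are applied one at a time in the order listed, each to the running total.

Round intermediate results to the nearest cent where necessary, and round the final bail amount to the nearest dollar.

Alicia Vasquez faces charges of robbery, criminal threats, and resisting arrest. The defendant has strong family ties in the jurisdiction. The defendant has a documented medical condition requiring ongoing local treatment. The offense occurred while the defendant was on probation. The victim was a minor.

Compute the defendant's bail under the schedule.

$217,056

Base amounts from the schedule: robbery $142,500; criminal threats $14,000; resisting arrest $5,500.
Stacking rule: use the highest base only. Highest is robbery at $142,500. Combined base = $142,500.
Offense committed while on probation or parole (+60%): $142,500 × 1.6 = $228,000.
Offense involved a minor victim (+40%): $228,000 × 1.4 = $319,200.
Strong family ties in the jurisdiction (−20%): $319,200 × 0.8 = $255,360.
Documented medical condition requiring ongoing local treatment (−15%): $255,360 × 0.85 = $217,056.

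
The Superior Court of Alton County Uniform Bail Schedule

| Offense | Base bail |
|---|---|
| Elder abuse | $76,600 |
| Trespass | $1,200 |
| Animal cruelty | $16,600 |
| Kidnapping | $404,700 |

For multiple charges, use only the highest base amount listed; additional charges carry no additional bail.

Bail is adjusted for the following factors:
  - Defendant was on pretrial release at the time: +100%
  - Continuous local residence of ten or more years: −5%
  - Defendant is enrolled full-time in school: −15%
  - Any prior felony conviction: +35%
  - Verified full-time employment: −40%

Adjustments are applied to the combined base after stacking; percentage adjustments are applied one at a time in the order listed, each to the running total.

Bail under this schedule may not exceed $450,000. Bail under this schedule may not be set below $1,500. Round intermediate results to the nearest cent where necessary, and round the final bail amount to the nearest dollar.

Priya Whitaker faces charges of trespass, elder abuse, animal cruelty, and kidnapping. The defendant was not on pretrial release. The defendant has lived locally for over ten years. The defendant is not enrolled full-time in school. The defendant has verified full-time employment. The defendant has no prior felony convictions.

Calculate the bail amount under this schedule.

$230,679

Base amounts from the schedule: trespass $1,200; elder abuse $76,600; animal cruelty $16,600; kidnapping $404,700.
Stacking rule: use the highest base only. Highest is kidnapping at $404,700. Combined base = $404,700.
Continuous local residence of ten or more years (−5%): $404,700 × 0.95 = $384,465.
Verified full-time employment (−40%): $384,465 × 0.6 = $230,679.
$230,679 is within the $450,000 maximum.
$230,679 is at or above the $1,500 minimum.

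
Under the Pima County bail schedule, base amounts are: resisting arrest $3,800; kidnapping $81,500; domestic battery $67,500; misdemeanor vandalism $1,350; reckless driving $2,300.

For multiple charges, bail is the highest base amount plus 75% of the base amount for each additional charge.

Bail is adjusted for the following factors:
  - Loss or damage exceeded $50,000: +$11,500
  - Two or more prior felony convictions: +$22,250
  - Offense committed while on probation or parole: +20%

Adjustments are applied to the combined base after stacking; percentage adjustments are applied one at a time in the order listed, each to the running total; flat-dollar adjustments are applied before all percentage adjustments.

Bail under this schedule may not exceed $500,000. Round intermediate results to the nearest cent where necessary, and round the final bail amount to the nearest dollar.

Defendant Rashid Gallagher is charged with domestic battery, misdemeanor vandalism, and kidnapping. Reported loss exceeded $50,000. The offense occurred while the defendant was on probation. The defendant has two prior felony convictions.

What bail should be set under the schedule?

Base amounts from the schedule: domestic battery $67,500; misdemeanor vandalism $1,350; kidnapping $81,500.
Stacking rule: highest base plus 75% of each additional charge. Highest is kidnapping at $81,500. Additional: $67,500 × 75% = $50,625; $1,350 × 75% = $1,012.50. Combined base = $81,500 + $51,637.50 = $133,137.50.
Loss or damage exceeded $50,000 (+$11,500 flat): $133,137.50 + $11,500 = $144,637.50.
Two or more prior felony convictions (+$22,250 flat): $144,637.50 + $22,250 = $166,887.50.
Offense committed while on probation or parole (+20%): $166,887.50 × 1.2 = $200,265.
$200,265 is within the $500,000 maximum.

$200,265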